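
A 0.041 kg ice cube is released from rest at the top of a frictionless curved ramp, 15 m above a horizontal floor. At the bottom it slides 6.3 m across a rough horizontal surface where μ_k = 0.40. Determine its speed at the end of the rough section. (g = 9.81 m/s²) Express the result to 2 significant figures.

v = 16 m/s

Energy at the top = energy at the end + work done against friction:
mgh = ½mv² + μ_k m g d
W_f = μ_k mg d = (0.40)(0.041)(9.81)(6.3) = 1.014 J
½mv² = mgh − W_f = 6.0332 − 1.014 = 5.0196 J
v = √(2 × 5.0196/0.041) = 15.65 m/s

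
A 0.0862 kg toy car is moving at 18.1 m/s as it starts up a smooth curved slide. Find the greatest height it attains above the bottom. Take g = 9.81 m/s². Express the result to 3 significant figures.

Setting KE at the bottom equal to PE gained: ½mv² = mgh
h = v²/(2g) = 18.1²/(2 × 9.81) = 16.70 m

h = 16.7 m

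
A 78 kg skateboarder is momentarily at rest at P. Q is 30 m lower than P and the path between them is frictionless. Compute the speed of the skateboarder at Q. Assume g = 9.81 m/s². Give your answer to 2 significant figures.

v = 24 m/s

Mechanical energy is conserved (no friction): mgh = ½mv²
v = √(2gh) = √(2 × 9.81 × 30) = √588.60 = 24.26 m/s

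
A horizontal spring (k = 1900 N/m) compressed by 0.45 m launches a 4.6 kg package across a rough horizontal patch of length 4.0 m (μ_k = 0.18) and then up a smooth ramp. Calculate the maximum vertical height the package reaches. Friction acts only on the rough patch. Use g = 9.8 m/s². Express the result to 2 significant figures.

Spring energy: E₀ = ½kx² = ½(1900)(0.45)² = 192.38 J
Friction: W_f = μ_k mg d = (0.18)(4.6)(9.8)(4.0) = 32.46 J
Energy at base of ramp: E = 192.38 − 32.46 = 159.92 J
At max height all remaining energy is PE: mgh = E ⇒ h = E/(mg) = 159.92/(4.6 × 9.8) = 3.547 m

h = 3.5 m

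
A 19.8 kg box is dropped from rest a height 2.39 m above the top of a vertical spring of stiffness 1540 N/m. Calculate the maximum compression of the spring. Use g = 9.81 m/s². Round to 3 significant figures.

x = 0.913 m

Let x be the compression. The total drop is H + x, and the box is instantaneously at rest at max compression, so energy conservation gives:
mg(H + x) = ½kx²
½(1540)x² − (19.8)(9.81)x − (19.8)(9.81)(2.39) = 0
770.0x² − 194.2x − 464.2 = 0
x = [194.2 + √(37728 + 1.4298e+06)]/(2 × 770.0) = 0.9128 m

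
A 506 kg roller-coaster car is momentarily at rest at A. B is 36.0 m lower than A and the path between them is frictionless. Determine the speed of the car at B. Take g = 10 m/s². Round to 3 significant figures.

Energy conservation between the two points: mgh = ½mv²
v = √(2gh) = √(2 × 10 × 36.0) = √720.00 = 26.83 m/s

v = 26.8 m/s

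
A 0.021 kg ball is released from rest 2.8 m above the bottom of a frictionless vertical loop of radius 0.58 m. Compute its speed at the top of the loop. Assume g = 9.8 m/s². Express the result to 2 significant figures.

v = 5.7 m/s

Energy conservation: mgh = ½mv_top² + mg(2r)
v_top² = 2g(h − 2r) = 2(9.8)(2.8 − 1.160) = 32.14
v_top = 5.670 m/s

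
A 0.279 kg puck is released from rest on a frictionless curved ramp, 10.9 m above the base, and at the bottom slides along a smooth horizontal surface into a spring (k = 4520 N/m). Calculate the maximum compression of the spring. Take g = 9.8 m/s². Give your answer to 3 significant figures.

x = 0.115 m

At max compression the puck is momentarily at rest: mgh = ½kx²
x = √(2mgh/k) = √(2 × 0.279 × 9.8 × 10.9 / 4520) = 0.1148 m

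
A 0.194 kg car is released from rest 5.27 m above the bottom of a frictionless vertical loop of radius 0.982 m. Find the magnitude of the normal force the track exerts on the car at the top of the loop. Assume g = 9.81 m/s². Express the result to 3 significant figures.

N = 10.9 N

Energy from release to top (height 2r): mgh = ½mv_top² + mg(2r)
v_top² = 2g(h − 2r) = 2(9.81)(5.27 − 1.964) = 64.864 m²/s²
At the top, both N and weight point toward the centre: N + mg = mv_top²/r
N = m(v_top²/r − g) = 0.194(64.864/0.982 − 9.81) = 10.91 N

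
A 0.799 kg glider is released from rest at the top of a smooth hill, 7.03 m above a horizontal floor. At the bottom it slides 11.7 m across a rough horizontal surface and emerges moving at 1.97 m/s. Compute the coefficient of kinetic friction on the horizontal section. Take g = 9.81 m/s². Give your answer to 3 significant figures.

μ_k = 0.584

Applying the work–energy principle:
mgh = ½mv² + μ_k m g d
mgh = 55.102 J; ½mv² = 1.5504 J
W_f = 55.102 − 1.5504 = 53.55 J
μ_k = W_f/(mg·d) = 53.55/(7.838 × 11.7) = 0.5839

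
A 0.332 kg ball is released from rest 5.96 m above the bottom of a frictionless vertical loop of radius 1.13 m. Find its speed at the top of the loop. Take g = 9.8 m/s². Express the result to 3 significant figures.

Energy conservation: mgh = ½mv_top² + mg(2r)
v_top² = 2g(h − 2r) = 2(9.8)(5.96 − 2.260) = 72.52
v_top = 8.516 m/s

v = 8.52 m/s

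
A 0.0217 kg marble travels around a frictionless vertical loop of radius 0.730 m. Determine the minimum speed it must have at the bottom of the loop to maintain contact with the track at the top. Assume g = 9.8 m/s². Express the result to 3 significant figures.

At the top: mg = mv_top²/r ⇒ v_top² = gr = 7.154 m²/s²
Energy from bottom to top (height 2r): ½mv_bot² = ½mv_top² + mg(2r)
v_bot² = gr + 4gr = 5gr = 35.77
v_bot = √(5gr) = 5.981 m/s

v = 5.98 m/s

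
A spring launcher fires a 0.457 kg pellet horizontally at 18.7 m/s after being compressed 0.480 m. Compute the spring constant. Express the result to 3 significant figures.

½kx² = ½mv²
k = mv²/x² = (0.457)(18.7)²/(0.480)² = 693.6 N/m

k = 694 N/m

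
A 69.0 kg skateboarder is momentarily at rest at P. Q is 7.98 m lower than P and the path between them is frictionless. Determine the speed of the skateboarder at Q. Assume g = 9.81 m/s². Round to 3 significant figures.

By conservation of mechanical energy, mgh = ½mv²
v = √(2gh) = √(2 × 9.81 × 7.98) = √156.57 = 12.51 m/s

v = 12.5 m/s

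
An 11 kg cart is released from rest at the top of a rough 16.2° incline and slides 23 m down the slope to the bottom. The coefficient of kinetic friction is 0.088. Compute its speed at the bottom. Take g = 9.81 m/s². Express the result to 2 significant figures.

Work–energy: mg(L sinθ) − μ_k(mg cosθ)L = ½mv²
mgh = mgL sinθ = (11)(9.81)(23)sin16.2° = 692.44 J
W_f = μ_k mg cosθ · L = (0.088)(11)(9.81)cos16.2°·23 = 209.7 J
½mv² = 692.44 − 209.7 = 482.70 J
v = √(2 × 482.70/11) = 9.368 m/s

v = 9.4 m/s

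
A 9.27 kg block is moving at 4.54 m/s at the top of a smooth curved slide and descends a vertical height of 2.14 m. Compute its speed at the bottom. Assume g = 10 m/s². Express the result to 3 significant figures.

Energy conservation between the two points: ½mv₀² + mgh = ½mv²
v² = v₀² + 2gh = (4.54)² + 2(10)(2.14) = 63.412
v = √63.412 = 7.963 m/s

v = 7.96 m/s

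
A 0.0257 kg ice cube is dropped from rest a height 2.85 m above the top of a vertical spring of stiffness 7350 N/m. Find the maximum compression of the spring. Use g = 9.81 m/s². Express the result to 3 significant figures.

Measuring PE from the top of the relaxed spring, at max compression the cube has dropped H + x with zero KE, so:
mg(H + x) = ½kx²
½(7350)x² − (0.0257)(9.81)x − (0.0257)(9.81)(2.85) = 0
3675x² − 0.2521x − 0.7185 = 0
x = [0.2521 + √(0.06356 + 10562)]/(2 × 3675) = 0.01402 m

x = 0.0140 m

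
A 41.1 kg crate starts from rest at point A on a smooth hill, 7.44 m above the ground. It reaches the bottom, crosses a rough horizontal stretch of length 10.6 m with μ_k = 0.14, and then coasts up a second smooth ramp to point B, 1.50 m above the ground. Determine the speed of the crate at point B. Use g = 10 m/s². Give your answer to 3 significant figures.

v = 9.44 m/s

Energy at A: mgh₁ = (41.1)(10)(7.44) = 3057.8 J
Friction loss: W_f = μ_k mg d = 609.9 J
At B: ½mv² + mgh₂ = mgh₁ − W_f
½mv² = 3057.8 − 609.9 − 616.50 = 1831.4 J
v = √(2 × 1831.4/41.1) = 9.440 m/s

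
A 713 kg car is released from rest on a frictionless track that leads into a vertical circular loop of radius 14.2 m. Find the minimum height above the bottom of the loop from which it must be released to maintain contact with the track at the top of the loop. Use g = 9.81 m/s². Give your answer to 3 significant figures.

At the top, for minimum speed gravity alone supplies the centripetal force: mg = mv_top²/r ⇒ v_top² = gr = 139.3 m²/s²
Energy conservation from release height h to the top (height 2r): mgh = ½mv_top² + mg(2r)
h = v_top²/(2g) + 2r = r/2 + 2r = 5r/2 = 35.50 m

h = 35.5 m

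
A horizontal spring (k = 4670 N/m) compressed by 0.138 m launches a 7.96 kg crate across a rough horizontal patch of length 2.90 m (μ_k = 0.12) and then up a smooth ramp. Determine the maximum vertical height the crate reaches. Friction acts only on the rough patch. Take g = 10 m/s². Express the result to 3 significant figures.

Spring energy: E₀ = ½kx² = ½(4670)(0.138)² = 44.468 J
Friction: W_f = μ_k mg d = (0.12)(7.96)(10)(2.90) = 27.70 J
Energy at base of ramp: E = 44.468 − 27.70 = 16.767 J
At max height all remaining energy is PE: mgh = E ⇒ h = E/(mg) = 16.767/(7.96 × 10) = 0.2106 m

h = 0.211 m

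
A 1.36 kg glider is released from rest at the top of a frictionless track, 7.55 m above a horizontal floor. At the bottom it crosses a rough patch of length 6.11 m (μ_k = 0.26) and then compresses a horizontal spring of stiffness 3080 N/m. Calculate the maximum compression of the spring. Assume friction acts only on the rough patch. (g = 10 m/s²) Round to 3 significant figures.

x = 0.229 m

Initial energy: E₁ = mgh = (1.36)(10)(7.55) = 102.68 J
Friction removes W_f = μ_k mg d = (0.26)(1.36)(10)(6.11) = 21.60 J
Energy reaching the spring: E = 102.68 − 21.60 = 81.075 J
At max compression ½kx² = E ⇒ x = √(2E/k) = √(2 × 81.075/3080) = 0.2294 m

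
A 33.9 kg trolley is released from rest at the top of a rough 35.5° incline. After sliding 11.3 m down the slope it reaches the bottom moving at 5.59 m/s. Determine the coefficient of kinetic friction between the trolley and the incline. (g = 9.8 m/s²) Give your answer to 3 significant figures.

Energy balance down the incline: mg L sinθ − ½mv² = μ_k (mg cosθ) L
mgL sinθ = 2180.0 J; ½mv² = 529.66 J
W_f = 2180.0 − 529.66 = 1650 J
μ_k = W_f/(mg cosθ · L) = 1650/(270.5 × 11.3) = 0.5400

μ_k = 0.540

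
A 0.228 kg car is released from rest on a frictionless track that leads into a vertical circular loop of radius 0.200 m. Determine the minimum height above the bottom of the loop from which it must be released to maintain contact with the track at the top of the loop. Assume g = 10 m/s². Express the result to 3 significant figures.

At the top, for minimum speed gravity alone supplies the centripetal force: mg = mv_top²/r ⇒ v_top² = gr = 2.000 m²/s²
Energy conservation from release height h to the top (height 2r): mgh = ½mv_top² + mg(2r)
h = v_top²/(2g) + 2r = r/2 + 2r = 5r/2 = 0.5000 m

h = 0.500 m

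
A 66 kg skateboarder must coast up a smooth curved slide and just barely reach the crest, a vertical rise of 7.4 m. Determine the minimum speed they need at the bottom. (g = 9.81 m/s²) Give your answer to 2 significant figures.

At the top they are momentarily at rest, so all KE converts to PE: ½mv² = mgh
v = √(2gh) = √(2 × 9.81 × 7.4) = 12.05 m/s

v = 12 m/s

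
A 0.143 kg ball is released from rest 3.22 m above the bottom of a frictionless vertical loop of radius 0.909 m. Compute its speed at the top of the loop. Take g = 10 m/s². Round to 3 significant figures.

v = 5.30 m/s

Energy conservation: mgh = ½mv_top² + mg(2r)
v_top² = 2g(h − 2r) = 2(10)(3.22 − 1.818) = 28.04
v_top = 5.295 m/s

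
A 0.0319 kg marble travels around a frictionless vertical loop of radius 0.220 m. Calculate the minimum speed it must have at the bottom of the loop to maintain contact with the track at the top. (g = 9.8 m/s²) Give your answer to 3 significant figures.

v = 3.28 m/s

At the top: mg = mv_top²/r ⇒ v_top² = gr = 2.156 m²/s²
Energy from bottom to top (height 2r): ½mv_bot² = ½mv_top² + mg(2r)
v_bot² = gr + 4gr = 5gr = 10.78
v_bot = √(5gr) = 3.283 m/s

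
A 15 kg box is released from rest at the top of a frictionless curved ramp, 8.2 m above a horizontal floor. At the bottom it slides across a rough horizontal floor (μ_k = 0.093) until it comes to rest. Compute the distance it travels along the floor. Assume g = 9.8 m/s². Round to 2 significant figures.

Energy at the top = energy at the end + work done against friction:
At rest all PE has been dissipated by friction: mgh = μ_k m g d
d = h/μ_k = 8.2/0.093 = 88.17 m

d = 88 m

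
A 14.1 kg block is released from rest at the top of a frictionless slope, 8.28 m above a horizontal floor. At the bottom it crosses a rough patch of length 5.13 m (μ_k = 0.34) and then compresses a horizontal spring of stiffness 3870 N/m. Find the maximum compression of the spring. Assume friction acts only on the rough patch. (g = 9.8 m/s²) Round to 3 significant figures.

Initial energy: E₁ = mgh = (14.1)(9.8)(8.28) = 1144.1 J
Friction removes W_f = μ_k mg d = (0.34)(14.1)(9.8)(5.13) = 241.0 J
Energy reaching the spring: E = 1144.1 − 241.0 = 903.12 J
At max compression ½kx² = E ⇒ x = √(2E/k) = √(2 × 903.12/3870) = 0.6832 m

x = 0.683 m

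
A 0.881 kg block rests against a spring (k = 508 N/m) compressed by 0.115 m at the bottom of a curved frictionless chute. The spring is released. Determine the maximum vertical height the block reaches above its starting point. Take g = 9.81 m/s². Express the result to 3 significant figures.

h = 0.389 m

All spring PE becomes gravitational PE at the highest point: ½kx² = mgh
h = kx²/(2mg) = (508)(0.115)²/(2 × 0.881 × 9.81) = 0.3887 m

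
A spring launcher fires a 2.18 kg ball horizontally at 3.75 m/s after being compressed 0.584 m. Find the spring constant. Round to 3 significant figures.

Spring PE at full compression equals KE at release: ½kx² = ½mv²
k = mv²/x² = (2.18)(3.75)²/(0.584)² = 89.89 N/m

k = 89.9 N/m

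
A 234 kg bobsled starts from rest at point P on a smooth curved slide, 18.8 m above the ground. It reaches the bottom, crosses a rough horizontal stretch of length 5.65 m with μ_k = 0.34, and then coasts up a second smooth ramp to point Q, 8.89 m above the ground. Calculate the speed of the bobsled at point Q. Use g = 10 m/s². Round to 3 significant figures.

v = 12.6 m/s

Energy at P: mgh₁ = (234)(10)(18.8) = 43992 J
Friction loss: W_f = μ_k mg d = 4495 J
At Q: ½mv² + mgh₂ = mgh₁ − W_f
½mv² = 43992 − 4495 − 20803 = 18694 J
v = √(2 × 18694/234) = 12.64 m/s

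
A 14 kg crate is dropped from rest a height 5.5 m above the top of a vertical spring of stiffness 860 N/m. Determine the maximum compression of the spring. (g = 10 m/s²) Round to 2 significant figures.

Take the reference level at the top of the uncompressed spring. At max compression the crate has fallen H + x and is momentarily at rest:
mg(H + x) = ½kx²
½(860)x² − (14)(10)x − (14)(10)(5.5) = 0
430.0x² − 140.0x − 770.0 = 0
x = [140.0 + √(19600 + 1.3244e+06)]/(2 × 430.0) = 1.511 m

x = 1.5 m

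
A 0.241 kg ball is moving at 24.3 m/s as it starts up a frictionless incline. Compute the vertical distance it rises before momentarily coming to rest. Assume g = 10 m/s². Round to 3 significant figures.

h = 29.5 m

By energy conservation, ½mv² = mgh
h = v²/(2g) = 24.3²/(2 × 10) = 29.52 m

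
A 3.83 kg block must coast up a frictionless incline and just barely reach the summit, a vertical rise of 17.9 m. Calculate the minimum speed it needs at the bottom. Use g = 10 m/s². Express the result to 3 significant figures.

At the top it is momentarily at rest, so all KE converts to PE: ½mv² = mgh
v = √(2gh) = √(2 × 10 × 17.9) = 18.92 m/s

v = 18.9 m/s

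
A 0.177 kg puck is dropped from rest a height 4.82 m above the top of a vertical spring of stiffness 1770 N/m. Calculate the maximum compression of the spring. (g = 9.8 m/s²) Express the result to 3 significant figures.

Let x be the compression. The total drop is H + x, and the puck is instantaneously at rest at max compression, so energy conservation gives:
mg(H + x) = ½kx²
½(1770)x² − (0.177)(9.8)x − (0.177)(9.8)(4.82) = 0
885.0x² − 1.735x − 8.361 = 0
x = [1.735 + √(3.009 + 29597)]/(2 × 885.0) = 0.09818 m

x = 0.0982 m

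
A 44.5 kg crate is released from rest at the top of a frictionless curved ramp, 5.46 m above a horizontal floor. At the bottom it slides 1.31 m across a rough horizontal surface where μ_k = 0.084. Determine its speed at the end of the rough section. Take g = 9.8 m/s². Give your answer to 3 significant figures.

Energy at the top = energy at the end + work done against friction:
mgh = ½mv² + μ_k m g d
W_f = μ_k mg d = (0.084)(44.5)(9.8)(1.31) = 47.99 J
½mv² = mgh − W_f = 2381.1 − 47.99 = 2333.1 J
v = √(2 × 2333.1/44.5) = 10.24 m/s

v = 10.2 m/s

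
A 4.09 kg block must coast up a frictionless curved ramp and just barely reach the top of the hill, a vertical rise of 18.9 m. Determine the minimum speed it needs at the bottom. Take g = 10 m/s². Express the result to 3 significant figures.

At the top it is momentarily at rest, so all KE converts to PE: ½mv² = mgh
v = √(2gh) = √(2 × 10 × 18.9) = 19.44 m/s

v = 19.4 m/s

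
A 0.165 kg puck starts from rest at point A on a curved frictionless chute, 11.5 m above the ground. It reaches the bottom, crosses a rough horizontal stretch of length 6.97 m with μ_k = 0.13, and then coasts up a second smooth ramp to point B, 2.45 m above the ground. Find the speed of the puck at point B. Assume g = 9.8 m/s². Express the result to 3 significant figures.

Energy at A: mgh₁ = (0.165)(9.8)(11.5) = 18.596 J
Friction loss: W_f = μ_k mg d = 1.465 J
At B: ½mv² + mgh₂ = mgh₁ − W_f
½mv² = 18.596 − 1.465 − 3.9617 = 13.169 J
v = √(2 × 13.169/0.165) = 12.63 m/s

v = 12.6 m/s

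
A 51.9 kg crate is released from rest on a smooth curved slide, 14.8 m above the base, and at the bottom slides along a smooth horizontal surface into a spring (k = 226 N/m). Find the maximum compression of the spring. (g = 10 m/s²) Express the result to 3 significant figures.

x = 8.24 m

At max compression the crate is momentarily at rest: mgh = ½kx²
x = √(2mgh/k) = √(2 × 51.9 × 10 × 14.8 / 226) = 8.245 m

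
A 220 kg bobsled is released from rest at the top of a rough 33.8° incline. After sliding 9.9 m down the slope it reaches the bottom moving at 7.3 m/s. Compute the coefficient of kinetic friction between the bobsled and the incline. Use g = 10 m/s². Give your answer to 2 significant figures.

Energy balance down the incline: mg L sinθ − ½mv² = μ_k (mg cosθ) L
mgL sinθ = 12116 J; ½mv² = 5861.9 J
W_f = 12116 − 5861.9 = 6254 J
μ_k = W_f/(mg cosθ · L) = 6254/(1828 × 9.9) = 0.3456

μ_k = 0.35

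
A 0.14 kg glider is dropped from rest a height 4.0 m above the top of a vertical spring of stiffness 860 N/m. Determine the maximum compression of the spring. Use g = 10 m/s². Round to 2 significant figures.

Take the reference level at the top of the uncompressed spring. At max compression the glider has fallen H + x and is momentarily at rest:
mg(H + x) = ½kx²
½(860)x² − (0.14)(10)x − (0.14)(10)(4.0) = 0
430.0x² − 1.400x − 5.600 = 0
x = [1.400 + √(1.960 + 9632.0)]/(2 × 430.0) = 0.1158 m

x = 0.12 m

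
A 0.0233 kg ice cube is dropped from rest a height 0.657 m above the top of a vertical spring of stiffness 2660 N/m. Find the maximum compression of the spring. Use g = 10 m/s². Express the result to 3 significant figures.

Let x be the compression. The total drop is H + x, and the cube is instantaneously at rest at max compression, so energy conservation gives:
mg(H + x) = ½kx²
½(2660)x² − (0.0233)(10)x − (0.0233)(10)(0.657) = 0
1330x² − 0.2330x − 0.1531 = 0
x = [0.2330 + √(0.05429 + 814.39)]/(2 × 1330) = 0.01082 m

x = 0.0108 m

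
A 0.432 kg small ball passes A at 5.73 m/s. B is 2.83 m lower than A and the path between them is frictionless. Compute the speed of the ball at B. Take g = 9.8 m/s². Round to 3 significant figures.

v = 9.40 m/s

By conservation of mechanical energy, ½mv₀² + mgh = ½mv²
v² = v₀² + 2gh = (5.73)² + 2(9.8)(2.83) = 88.301
v = √88.301 = 9.397 m/s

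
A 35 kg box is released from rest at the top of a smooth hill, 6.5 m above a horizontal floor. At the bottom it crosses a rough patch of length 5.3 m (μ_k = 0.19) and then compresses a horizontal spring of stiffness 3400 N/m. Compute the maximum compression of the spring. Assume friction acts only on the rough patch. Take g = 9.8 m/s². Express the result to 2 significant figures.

x = 1.1 m

Initial energy: E₁ = mgh = (35)(9.8)(6.5) = 2229.5 J
Friction removes W_f = μ_k mg d = (0.19)(35)(9.8)(5.3) = 345.4 J
Energy reaching the spring: E = 2229.5 − 345.4 = 1884.1 J
At max compression ½kx² = E ⇒ x = √(2E/k) = √(2 × 1884.1/3400) = 1.053 m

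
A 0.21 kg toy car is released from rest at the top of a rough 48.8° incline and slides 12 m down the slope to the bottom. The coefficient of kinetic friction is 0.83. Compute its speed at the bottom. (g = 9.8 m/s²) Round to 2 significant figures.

v = 7.0 m/s

Energy: mgh = ½mv² + W_f, with h = L sinθ and W_f = μ_k (mg cosθ) L
mgh = mgL sinθ = (0.21)(9.8)(12)sin48.8° = 18.582 J
W_f = μ_k mg cosθ · L = (0.83)(0.21)(9.8)cos48.8°·12 = 13.50 J
½mv² = 18.582 − 13.50 = 5.0800 J
v = √(2 × 5.0800/0.21) = 6.956 m/s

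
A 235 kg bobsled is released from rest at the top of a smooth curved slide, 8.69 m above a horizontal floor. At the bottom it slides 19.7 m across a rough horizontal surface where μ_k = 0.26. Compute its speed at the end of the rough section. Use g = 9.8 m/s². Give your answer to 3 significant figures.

Energy bookkeeping (friction removes W_f = μ_k N d):
mgh = ½mv² + μ_k m g d
W_f = μ_k mg d = (0.26)(235)(9.8)(19.7) = 11796 J
½mv² = mgh − W_f = 20013 − 11796 = 8217.1 J
v = √(2 × 8217.1/235) = 8.363 m/s

v = 8.36 m/s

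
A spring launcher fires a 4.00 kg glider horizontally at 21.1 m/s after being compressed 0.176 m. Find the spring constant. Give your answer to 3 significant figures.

Energy stored in the spring equals the launch KE: ½kx² = ½mv²
k = mv²/x² = (4.00)(21.1)²/(0.176)² = 57491 N/m

k = 57500 N/m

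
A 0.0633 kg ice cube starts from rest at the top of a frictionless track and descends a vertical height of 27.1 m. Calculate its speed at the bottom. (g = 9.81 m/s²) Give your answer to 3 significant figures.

v = 23.1 m/s

Equating total energy at the two states: mgh = ½mv²
The mass cancels from both sides.
v = √(2gh) = √(2 × 9.81 × 27.1) = √531.70 = 23.06 m/s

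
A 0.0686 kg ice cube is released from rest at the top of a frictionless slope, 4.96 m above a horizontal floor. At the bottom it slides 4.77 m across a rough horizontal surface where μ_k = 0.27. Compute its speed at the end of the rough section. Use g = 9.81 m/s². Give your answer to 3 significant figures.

v = 8.49 m/s

Energy at the top = energy at the end + work done against friction:
mgh = ½mv² + μ_k m g d
W_f = μ_k mg d = (0.27)(0.0686)(9.81)(4.77) = 0.8667 J
½mv² = mgh − W_f = 3.3379 − 0.8667 = 2.4712 J
v = √(2 × 2.4712/0.0686) = 8.488 m/s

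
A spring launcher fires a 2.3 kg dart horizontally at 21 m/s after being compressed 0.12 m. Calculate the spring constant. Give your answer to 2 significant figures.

k = 70000 N/m

½kx² = ½mv²
k = mv²/x² = (2.3)(21)²/(0.12)² = 70438 N/m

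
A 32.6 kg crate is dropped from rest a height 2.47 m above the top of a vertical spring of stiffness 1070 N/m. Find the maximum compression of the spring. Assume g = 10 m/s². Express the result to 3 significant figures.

Measuring PE from the top of the relaxed spring, at max compression the crate has dropped H + x with zero KE, so:
mg(H + x) = ½kx²
½(1070)x² − (32.6)(10)x − (32.6)(10)(2.47) = 0
535.0x² − 326.0x − 805.2 = 0
x = [326.0 + √(106276 + 1.7232e+06)]/(2 × 535.0) = 1.569 m

x = 1.57 m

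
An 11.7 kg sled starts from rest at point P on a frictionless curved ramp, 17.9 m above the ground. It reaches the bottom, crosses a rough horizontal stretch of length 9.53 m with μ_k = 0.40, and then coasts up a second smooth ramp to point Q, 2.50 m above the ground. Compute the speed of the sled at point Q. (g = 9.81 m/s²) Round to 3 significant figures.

Energy at P: mgh₁ = (11.7)(9.81)(17.9) = 2054.5 J
Friction loss: W_f = μ_k mg d = 437.5 J
At Q: ½mv² + mgh₂ = mgh₁ − W_f
½mv² = 2054.5 − 437.5 − 286.94 = 1330.0 J
v = √(2 × 1330.0/11.7) = 15.08 m/s

v = 15.1 m/s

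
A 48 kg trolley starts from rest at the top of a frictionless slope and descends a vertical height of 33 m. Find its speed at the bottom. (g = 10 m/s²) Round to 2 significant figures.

Mechanical energy is conserved (no friction): mgh = ½mv²
The mass cancels from both sides.
v = √(2gh) = √(2 × 10 × 33) = √660.00 = 25.69 m/s

v = 26 m/s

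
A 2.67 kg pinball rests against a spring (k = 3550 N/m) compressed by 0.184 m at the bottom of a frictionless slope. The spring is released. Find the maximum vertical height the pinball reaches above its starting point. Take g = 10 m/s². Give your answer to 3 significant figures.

At maximum height the pinball is at rest, so ½kx² = mgh
h = kx²/(2mg) = (3550)(0.184)²/(2 × 2.67 × 10) = 2.251 m

h = 2.25 m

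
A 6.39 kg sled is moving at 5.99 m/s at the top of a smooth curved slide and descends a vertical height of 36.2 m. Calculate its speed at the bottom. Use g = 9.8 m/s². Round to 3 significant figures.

Energy conservation between the two points: ½mv₀² + mgh = ½mv²
v² = v₀² + 2gh = (5.99)² + 2(9.8)(36.2) = 745.40
v = √745.40 = 27.30 m/s

v = 27.3 m/s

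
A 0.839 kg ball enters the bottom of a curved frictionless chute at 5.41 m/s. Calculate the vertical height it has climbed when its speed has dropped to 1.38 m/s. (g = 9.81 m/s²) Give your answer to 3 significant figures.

Energy balance between the two points: ½mv₁² = ½mv₂² + mgh
h = (v₁² − v₂²)/(2g) = (5.41² − 1.38²)/(2 × 9.81) = 1.395 m

h = 1.39 m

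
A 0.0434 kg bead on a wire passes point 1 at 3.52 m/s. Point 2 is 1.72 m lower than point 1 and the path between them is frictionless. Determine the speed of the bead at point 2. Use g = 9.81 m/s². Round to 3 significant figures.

v = 6.79 m/s

Mechanical energy is conserved (no friction): ½mv₀² + mgh = ½mv²
v² = v₀² + 2gh = (3.52)² + 2(9.81)(1.72) = 46.137
v = √46.137 = 6.792 m/s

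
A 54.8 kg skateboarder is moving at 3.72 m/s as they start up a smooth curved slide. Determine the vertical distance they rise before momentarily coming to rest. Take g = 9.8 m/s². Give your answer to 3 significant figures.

h = 0.706 m

Setting KE at the bottom equal to PE gained: ½mv² = mgh
h = v²/(2g) = 3.72²/(2 × 9.8) = 0.7060 m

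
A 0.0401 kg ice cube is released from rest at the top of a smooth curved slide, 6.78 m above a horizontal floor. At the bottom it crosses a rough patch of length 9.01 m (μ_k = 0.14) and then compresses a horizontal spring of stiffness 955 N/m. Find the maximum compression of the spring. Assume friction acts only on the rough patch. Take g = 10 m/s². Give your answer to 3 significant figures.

x = 0.0681 m

Initial energy: E₁ = mgh = (0.0401)(10)(6.78) = 2.7188 J
Friction removes W_f = μ_k mg d = (0.14)(0.0401)(10)(9.01) = 0.5058 J
Energy reaching the spring: E = 2.7188 − 0.5058 = 2.2130 J
At max compression ½kx² = E ⇒ x = √(2E/k) = √(2 × 2.2130/955) = 0.06808 m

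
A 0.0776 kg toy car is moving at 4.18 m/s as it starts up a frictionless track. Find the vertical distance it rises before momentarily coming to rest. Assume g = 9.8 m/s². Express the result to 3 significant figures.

h = 0.891 m

By energy conservation, ½mv² = mgh
h = v²/(2g) = 4.18²/(2 × 9.8) = 0.8914 m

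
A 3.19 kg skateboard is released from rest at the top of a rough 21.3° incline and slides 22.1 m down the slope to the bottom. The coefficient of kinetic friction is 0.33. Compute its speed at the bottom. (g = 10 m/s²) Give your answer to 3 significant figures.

v = 4.97 m/s

Taking the bottom as reference, mgh = ½mv² + μ_k N L with h = L sinθ, N = mg cosθ:
mgh = mgL sinθ = (3.19)(10)(22.1)sin21.3° = 256.09 J
W_f = μ_k mg cosθ · L = (0.33)(3.19)(10)cos21.3°·22.1 = 216.8 J
½mv² = 256.09 − 216.8 = 39.334 J
v = √(2 × 39.334/3.19) = 4.966 m/s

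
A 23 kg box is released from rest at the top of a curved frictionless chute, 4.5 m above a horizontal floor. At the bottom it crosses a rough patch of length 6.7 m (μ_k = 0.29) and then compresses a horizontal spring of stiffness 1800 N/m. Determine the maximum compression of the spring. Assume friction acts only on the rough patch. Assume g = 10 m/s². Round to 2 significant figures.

Initial energy: E₁ = mgh = (23)(10)(4.5) = 1035.0 J
Friction removes W_f = μ_k mg d = (0.29)(23)(10)(6.7) = 446.9 J
Energy reaching the spring: E = 1035.0 − 446.9 = 588.11 J
At max compression ½kx² = E ⇒ x = √(2E/k) = √(2 × 588.11/1800) = 0.8084 m

x = 0.81 m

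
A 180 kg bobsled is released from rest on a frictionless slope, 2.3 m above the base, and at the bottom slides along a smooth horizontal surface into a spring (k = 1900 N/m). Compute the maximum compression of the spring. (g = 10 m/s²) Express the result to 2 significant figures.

Energy conservation (no friction) from release to max compression: mgh = ½kx²
x = √(2mgh/k) = √(2 × 180 × 10 × 2.3 / 1900) = 2.088 m

x = 2.1 m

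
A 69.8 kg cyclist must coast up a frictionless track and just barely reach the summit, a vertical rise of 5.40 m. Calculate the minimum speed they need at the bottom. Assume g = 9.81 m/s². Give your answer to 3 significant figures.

At the top they are momentarily at rest, so all KE converts to PE: ½mv² = mgh
v = √(2gh) = √(2 × 9.81 × 5.40) = 10.29 m/s

v = 10.3 m/s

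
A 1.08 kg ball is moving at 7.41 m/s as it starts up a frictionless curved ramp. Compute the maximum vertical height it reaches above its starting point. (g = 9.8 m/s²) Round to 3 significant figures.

Setting KE at the bottom equal to PE gained: ½mv² = mgh
h = v²/(2g) = 7.41²/(2 × 9.8) = 2.801 m

h = 2.80 m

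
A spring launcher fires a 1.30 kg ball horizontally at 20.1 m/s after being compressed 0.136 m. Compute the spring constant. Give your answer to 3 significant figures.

k = 28400 N/m

Spring PE at full compression equals KE at release: ½kx² = ½mv²
k = mv²/x² = (1.30)(20.1)²/(0.136)² = 28396 N/m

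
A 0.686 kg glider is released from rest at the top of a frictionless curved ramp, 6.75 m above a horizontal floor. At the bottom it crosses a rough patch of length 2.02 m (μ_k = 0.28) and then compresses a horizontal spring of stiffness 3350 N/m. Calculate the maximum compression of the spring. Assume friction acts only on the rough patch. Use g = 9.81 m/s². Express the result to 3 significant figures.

Initial energy: E₁ = mgh = (0.686)(9.81)(6.75) = 45.425 J
Friction removes W_f = μ_k mg d = (0.28)(0.686)(9.81)(2.02) = 3.806 J
Energy reaching the spring: E = 45.425 − 3.806 = 41.619 J
At max compression ½kx² = E ⇒ x = √(2E/k) = √(2 × 41.619/3350) = 0.1576 m

x = 0.158 m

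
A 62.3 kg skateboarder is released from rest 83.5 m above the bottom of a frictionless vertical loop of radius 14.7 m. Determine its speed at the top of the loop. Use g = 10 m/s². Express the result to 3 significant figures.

Energy conservation: mgh = ½mv_top² + mg(2r)
v_top² = 2g(h − 2r) = 2(10)(83.5 − 29.40) = 1082
v_top = 32.89 m/s

v = 32.9 m/s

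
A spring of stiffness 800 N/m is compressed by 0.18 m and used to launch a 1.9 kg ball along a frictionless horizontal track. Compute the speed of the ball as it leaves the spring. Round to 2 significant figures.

v = 3.7 m/s

Spring PE converts entirely to kinetic energy: ½kx² = ½mv²
v = x√(k/m) = 0.18 × √(800/1.9) = 3.694 m/s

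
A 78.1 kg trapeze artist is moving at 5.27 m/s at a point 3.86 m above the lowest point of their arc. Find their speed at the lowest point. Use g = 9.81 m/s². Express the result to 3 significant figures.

Equating total energy at the two states: ½mv₀² + mgh = ½mv²
v² = v₀² + 2gh = (5.27)² + 2(9.81)(3.86) = 103.51
v = √103.51 = 10.17 m/s

v = 10.2 m/s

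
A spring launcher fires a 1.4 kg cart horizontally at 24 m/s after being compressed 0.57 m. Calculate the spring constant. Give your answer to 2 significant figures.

k = 2500 N/m

Energy stored in the spring equals the launch KE: ½kx² = ½mv²
k = mv²/x² = (1.4)(24)²/(0.57)² = 2482 N/m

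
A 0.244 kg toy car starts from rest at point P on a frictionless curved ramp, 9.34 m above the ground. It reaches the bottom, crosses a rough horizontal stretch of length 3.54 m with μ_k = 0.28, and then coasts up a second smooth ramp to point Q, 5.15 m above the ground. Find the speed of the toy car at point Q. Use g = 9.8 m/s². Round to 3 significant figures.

v = 7.92 m/s

Energy at P: mgh₁ = (0.244)(9.8)(9.34) = 22.334 J
Friction loss: W_f = μ_k mg d = 2.370 J
At Q: ½mv² + mgh₂ = mgh₁ − W_f
½mv² = 22.334 − 2.370 − 12.315 = 7.6490 J
v = √(2 × 7.6490/0.244) = 7.918 m/s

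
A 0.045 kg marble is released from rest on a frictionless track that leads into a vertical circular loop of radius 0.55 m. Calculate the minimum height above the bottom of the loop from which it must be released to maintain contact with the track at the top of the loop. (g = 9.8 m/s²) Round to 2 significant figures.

At the top, for minimum speed gravity alone supplies the centripetal force: mg = mv_top²/r ⇒ v_top² = gr = 5.390 m²/s²
Energy conservation from release height h to the top (height 2r): mgh = ½mv_top² + mg(2r)
h = v_top²/(2g) + 2r = r/2 + 2r = 5r/2 = 1.375 m

h = 1.4 m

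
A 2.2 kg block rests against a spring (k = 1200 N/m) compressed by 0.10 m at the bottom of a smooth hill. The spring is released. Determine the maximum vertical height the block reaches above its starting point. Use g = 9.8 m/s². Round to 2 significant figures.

All spring PE becomes gravitational PE at the highest point: ½kx² = mgh
h = kx²/(2mg) = (1200)(0.10)²/(2 × 2.2 × 9.8) = 0.2783 m

h = 0.28 m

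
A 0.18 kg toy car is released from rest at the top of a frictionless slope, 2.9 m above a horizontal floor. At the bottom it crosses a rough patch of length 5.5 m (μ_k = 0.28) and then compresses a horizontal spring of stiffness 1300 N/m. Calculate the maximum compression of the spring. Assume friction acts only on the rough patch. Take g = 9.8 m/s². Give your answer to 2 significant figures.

x = 0.061 m

Initial energy: E₁ = mgh = (0.18)(9.8)(2.9) = 5.1156 J
Friction removes W_f = μ_k mg d = (0.28)(0.18)(9.8)(5.5) = 2.717 J
Energy reaching the spring: E = 5.1156 − 2.717 = 2.3990 J
At max compression ½kx² = E ⇒ x = √(2E/k) = √(2 × 2.3990/1300) = 0.06075 m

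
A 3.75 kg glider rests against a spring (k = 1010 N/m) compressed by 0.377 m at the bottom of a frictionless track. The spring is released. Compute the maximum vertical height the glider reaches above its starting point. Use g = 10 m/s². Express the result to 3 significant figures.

At maximum height the glider is at rest, so ½kx² = mgh
h = kx²/(2mg) = (1010)(0.377)²/(2 × 3.75 × 10) = 1.914 m

h = 1.91 m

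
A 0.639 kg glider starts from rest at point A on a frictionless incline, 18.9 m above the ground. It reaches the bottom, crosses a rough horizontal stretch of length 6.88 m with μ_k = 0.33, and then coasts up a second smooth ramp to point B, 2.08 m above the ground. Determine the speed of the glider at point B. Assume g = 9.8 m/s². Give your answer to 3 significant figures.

Energy at A: mgh₁ = (0.639)(9.8)(18.9) = 118.36 J
Friction loss: W_f = μ_k mg d = 14.22 J
At B: ½mv² + mgh₂ = mgh₁ − W_f
½mv² = 118.36 − 14.22 − 13.025 = 91.113 J
v = √(2 × 91.113/0.639) = 16.89 m/s

v = 16.9 m/s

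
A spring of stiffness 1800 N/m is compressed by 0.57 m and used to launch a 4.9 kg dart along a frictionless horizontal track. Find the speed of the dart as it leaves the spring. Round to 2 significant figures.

Spring PE converts entirely to kinetic energy: ½kx² = ½mv²
v = x√(k/m) = 0.57 × √(1800/4.9) = 10.92 m/s

v = 11 m/s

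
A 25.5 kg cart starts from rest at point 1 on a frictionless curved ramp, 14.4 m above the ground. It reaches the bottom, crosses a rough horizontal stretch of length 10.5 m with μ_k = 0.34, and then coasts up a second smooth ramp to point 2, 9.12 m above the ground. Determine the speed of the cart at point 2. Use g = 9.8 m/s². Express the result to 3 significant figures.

Energy at 1: mgh₁ = (25.5)(9.8)(14.4) = 3598.6 J
Friction loss: W_f = μ_k mg d = 892.1 J
At 2: ½mv² + mgh₂ = mgh₁ − W_f
½mv² = 3598.6 − 892.1 − 2279.1 = 427.33 J
v = √(2 × 427.33/25.5) = 5.789 m/s

v = 5.79 m/s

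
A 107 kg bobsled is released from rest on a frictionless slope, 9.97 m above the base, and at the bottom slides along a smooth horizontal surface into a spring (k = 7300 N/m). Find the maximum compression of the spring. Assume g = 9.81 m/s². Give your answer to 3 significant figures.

x = 1.69 m

At max compression the bobsled is momentarily at rest: mgh = ½kx²
x = √(2mgh/k) = √(2 × 107 × 9.81 × 9.97 / 7300) = 1.693 m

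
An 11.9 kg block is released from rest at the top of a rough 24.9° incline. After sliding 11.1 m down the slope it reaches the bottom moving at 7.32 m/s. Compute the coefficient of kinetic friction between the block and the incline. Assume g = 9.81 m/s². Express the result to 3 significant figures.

μ_k = 0.193

mgh = ½mv² + μ_k (mg cosθ) L, with h = L sinθ
mgL sinθ = 545.58 J; ½mv² = 318.82 J
W_f = 545.58 − 318.82 = 226.8 J
μ_k = W_f/(mg cosθ · L) = 226.8/(105.9 × 11.1) = 0.1929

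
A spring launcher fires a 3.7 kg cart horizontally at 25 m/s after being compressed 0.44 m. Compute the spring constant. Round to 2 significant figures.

k = 12000 N/m

Energy stored in the spring equals the launch KE: ½kx² = ½mv²
k = mv²/x² = (3.7)(25)²/(0.44)² = 11945 N/m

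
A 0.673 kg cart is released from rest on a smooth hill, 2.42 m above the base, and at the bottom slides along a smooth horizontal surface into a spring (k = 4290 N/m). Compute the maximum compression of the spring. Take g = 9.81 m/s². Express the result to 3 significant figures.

Energy conservation (no friction) from release to max compression: mgh = ½kx²
x = √(2mgh/k) = √(2 × 0.673 × 9.81 × 2.42 / 4290) = 0.08631 m

x = 0.0863 m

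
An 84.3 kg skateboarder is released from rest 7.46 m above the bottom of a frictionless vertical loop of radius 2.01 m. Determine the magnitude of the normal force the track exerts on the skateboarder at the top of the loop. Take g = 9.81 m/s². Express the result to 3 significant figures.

Energy from release to top (height 2r): mgh = ½mv_top² + mg(2r)
v_top² = 2g(h − 2r) = 2(9.81)(7.46 − 4.020) = 67.493 m²/s²
At the top, both N and weight point toward the centre: N + mg = mv_top²/r
N = m(v_top²/r − g) = 84.3(67.493/2.01 − 9.81) = 2004 N

N = 2000 N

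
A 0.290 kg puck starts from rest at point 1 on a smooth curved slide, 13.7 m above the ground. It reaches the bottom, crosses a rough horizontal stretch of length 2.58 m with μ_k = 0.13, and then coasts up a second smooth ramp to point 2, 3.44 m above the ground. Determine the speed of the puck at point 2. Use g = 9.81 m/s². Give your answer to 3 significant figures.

v = 14.0 m/s

Energy at 1: mgh₁ = (0.290)(9.81)(13.7) = 38.975 J
Friction loss: W_f = μ_k mg d = 0.9542 J
At 2: ½mv² + mgh₂ = mgh₁ − W_f
½mv² = 38.975 − 0.9542 − 9.7865 = 28.234 J
v = √(2 × 28.234/0.290) = 13.95 m/s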